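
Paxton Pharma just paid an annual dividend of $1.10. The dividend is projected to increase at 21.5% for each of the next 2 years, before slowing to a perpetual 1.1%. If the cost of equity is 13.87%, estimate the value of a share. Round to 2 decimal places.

$12.34

Two-stage DDM. Project D₁…D_2 at 0.215, terminal growth 0.011, discount at r = 0.1387.
D_1 = 1.3365
D_2 = 1.6238
Terminal value at t=2: TV = D_3/(r−g) = 1.6417/(0.1387−0.011) = 12.8560
P₀ = 1.3365/(1+0.1387)^1 + 1.6238/(1+0.1387)^2 + 12.8560/(1+0.1387)^2 = 12.3409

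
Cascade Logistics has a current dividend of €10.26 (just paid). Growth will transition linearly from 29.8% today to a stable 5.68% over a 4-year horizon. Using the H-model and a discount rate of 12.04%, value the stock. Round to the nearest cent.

H-model: P₀ = D₀[(1+g_L) + H(g_S−g_L)]/(r−g_L), with H = 4/2 = 2.
P₀ = 10.26 × [(1+0.0568) + 2×(0.298−0.0568)] / (0.1204−0.0568)
   = 10.26 × 1.5392 / 0.0636 = 248.3049

€248.30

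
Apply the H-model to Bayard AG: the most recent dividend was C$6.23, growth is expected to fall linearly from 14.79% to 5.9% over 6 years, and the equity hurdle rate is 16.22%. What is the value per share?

H-model: P₀ = D₀[(1+g_L) + H(g_S−g_L)]/(r−g_L), with H = 6/2 = 3.
P₀ = 6.23 × [(1+0.059) + 3×(0.1479−0.059)] / (0.1622−0.059)
   = 6.23 × 1.3257 / 0.1032 = 80.0301

C$80.03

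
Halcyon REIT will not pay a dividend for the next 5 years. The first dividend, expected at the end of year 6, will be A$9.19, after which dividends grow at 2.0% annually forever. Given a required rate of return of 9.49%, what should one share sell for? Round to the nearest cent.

Deferred-dividend DDM. At t=5 the remaining stream is a growing perpetuity with first payment D_6 = 9.19.
V_5 = D_6/(r−g) = 9.19/(0.0949−0.02) = 122.6969
P₀ = V_5/(1+r)^5 = 122.6969/(1+0.0949)^5 = 77.9761

A$77.98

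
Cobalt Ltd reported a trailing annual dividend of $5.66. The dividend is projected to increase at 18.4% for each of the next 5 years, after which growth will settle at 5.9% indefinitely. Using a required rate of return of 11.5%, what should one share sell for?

Two-stage DDM. Project D₁…D_5 at 0.184, terminal growth 0.059, discount at r = 0.115.
D_1 = 6.7014
D_2 = 7.9345
D_3 = 9.3945
D_4 = 11.1230
D_5 = 13.1697
Terminal value at t=5: TV = D_6/(r−g) = 13.9467/(0.115−0.059) = 249.0479
P₀ = 6.7014/(1+0.115)^1 + 7.9345/(1+0.115)^2 + 9.3945/(1+0.115)^3 + 11.1230/(1+0.115)^4 + 13.1697/(1+0.115)^5 + 249.0479/(1+0.115)^5 = 178.5216

$178.52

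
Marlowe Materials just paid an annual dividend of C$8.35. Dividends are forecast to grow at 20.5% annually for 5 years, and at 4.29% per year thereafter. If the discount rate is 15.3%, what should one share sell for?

Two-stage DDM. Project D₁…D_5 at 0.205, terminal growth 0.0429, discount at r = 0.153.
D_1 = 10.0617
D_2 = 12.1244
D_3 = 14.6099
D_4 = 17.6049
D_5 = 21.2140
Terminal value at t=5: TV = D_6/(r−g) = 22.1240/(0.153−0.0429) = 200.9449
P₀ = 10.0617/(1+0.153)^1 + 12.1244/(1+0.153)^2 + 14.6099/(1+0.153)^3 + 17.6049/(1+0.153)^4 + 21.2140/(1+0.153)^5 + 200.9449/(1+0.153)^5 = 146.3623

C$146.36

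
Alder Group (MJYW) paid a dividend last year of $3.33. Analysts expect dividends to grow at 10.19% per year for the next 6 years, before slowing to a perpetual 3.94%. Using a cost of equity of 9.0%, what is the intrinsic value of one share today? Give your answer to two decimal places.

$93.77

Two-stage DDM. Project D₁…D_6 at 0.1019, terminal growth 0.0394, discount at r = 0.09.
D_1 = 3.6693
D_2 = 4.0432
D_3 = 4.4552
D_4 = 4.9092
D_5 = 5.4095
D_6 = 5.9607
Terminal value at t=6: TV = D_7/(r−g) = 6.1956/(0.09−0.0394) = 122.4417
P₀ = 3.6693/(1+0.09)^1 + 4.0432/(1+0.09)^2 + 4.4552/(1+0.09)^3 + 4.9092/(1+0.09)^4 + 5.4095/(1+0.09)^5 + 5.9607/(1+0.09)^6 + 122.4417/(1+0.09)^6 = 93.7655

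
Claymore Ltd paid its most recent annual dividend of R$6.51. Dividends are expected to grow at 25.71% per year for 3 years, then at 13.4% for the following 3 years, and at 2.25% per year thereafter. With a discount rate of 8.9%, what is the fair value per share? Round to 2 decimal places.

Three-stage DDM. Project D₁…D_6; terminal Gordon value at t=6 with g = 0.0225; discount at r = 0.089.
D_1 = 8.1837
D_2 = 10.2878
D_3 = 12.9327
D_4 = 14.6657
D_5 = 16.6309
D_6 = 18.8595
TV_6 = 19.2838/(0.089−0.0225) = 289.9822
P₀ = Σ Dₜ/(1+r)ᵗ + TV_6/(1+r)^6 = 232.6594

R$232.66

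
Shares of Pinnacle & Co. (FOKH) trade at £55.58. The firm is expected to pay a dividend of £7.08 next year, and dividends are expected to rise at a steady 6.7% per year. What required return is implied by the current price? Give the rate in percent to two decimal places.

Rearranging the constant-growth DDM: r = D₁/P₀ + g.
r = 7.0800 / 55.58 + 0.067 = 0.12738 + 0.067 = 0.19438

19.44%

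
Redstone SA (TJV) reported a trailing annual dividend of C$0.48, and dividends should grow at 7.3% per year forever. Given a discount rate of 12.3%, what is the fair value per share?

Gordon growth model: P₀ = D₁/(r − g). D₁ = 0.48 × (1 + 0.073) = 0.5150.
P₀ = 0.5150 / (0.123 − 0.073) = 0.5150 / 0.05 = 10.3008

C$10.30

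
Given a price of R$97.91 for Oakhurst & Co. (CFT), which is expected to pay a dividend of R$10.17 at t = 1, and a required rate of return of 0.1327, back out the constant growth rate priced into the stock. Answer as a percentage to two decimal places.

2.88%

From P₀ = D₁/(r − g), the implied growth is g = r − D₁/P₀.
g = 0.1327 − 10.17/97.91 = 0.1327 − 0.10387 = 0.02883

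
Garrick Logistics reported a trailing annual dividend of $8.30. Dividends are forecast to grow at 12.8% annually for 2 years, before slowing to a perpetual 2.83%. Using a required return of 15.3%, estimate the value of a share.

Two-stage DDM. Project D₁…D_2 at 0.128, terminal growth 0.0283, discount at r = 0.153.
D_1 = 9.3624
D_2 = 10.5608
Terminal value at t=2: TV = D_3/(r−g) = 10.8597/(0.153−0.0283) = 87.0863
P₀ = 9.3624/(1+0.153)^1 + 10.5608/(1+0.153)^2 + 87.0863/(1+0.153)^2 = 81.5715

$81.57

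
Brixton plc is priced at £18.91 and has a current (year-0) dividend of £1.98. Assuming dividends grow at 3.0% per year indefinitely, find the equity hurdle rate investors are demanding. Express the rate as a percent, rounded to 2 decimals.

Rearranging the constant-growth DDM: r = D₁/P₀ + g.
D₁ = 1.98 × (1 + 0.03) = 2.0394.
r = 2.0394 / 18.91 + 0.03 = 0.10785 + 0.03 = 0.13785

13.78%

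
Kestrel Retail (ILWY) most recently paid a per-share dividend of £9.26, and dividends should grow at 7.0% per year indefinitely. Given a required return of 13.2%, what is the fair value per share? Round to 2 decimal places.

Gordon growth model: P₀ = D₁/(r − g). D₁ = 9.26 × (1 + 0.07) = 9.9082.
P₀ = 9.9082 / (0.132 − 0.07) = 9.9082 / 0.062 = 159.8097

£159.81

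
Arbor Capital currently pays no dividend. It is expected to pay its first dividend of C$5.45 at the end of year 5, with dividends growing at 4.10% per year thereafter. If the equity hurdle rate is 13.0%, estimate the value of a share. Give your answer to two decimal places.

Deferred-dividend DDM. At t=4 the remaining stream is a growing perpetuity with first payment D_5 = 5.45.
V_4 = D_5/(r−g) = 5.45/(0.13−0.041) = 61.2360
P₀ = V_4/(1+r)^4 = 61.2360/(1+0.13)^4 = 37.5572

C$37.56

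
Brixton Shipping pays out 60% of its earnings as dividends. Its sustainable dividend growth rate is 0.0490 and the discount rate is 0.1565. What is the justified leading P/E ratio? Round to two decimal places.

Justified leading P/E = b/(r−g) = 0.60/(0.1565−0.049) = 5.5814

5.58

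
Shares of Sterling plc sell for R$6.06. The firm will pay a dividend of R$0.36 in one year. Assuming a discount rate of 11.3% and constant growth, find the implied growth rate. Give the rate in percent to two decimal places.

From P₀ = D₁/(r − g), the implied growth is g = r − D₁/P₀.
g = 0.113 − 0.36/6.06 = 0.113 − 0.05941 = 0.05359

5.36%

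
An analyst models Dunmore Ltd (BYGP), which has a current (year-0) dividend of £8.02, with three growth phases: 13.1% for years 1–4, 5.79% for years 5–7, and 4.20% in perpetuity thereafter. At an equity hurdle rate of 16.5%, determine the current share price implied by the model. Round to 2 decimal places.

Three-stage DDM. Project D₁…D_7; terminal Gordon value at t=7 with g = 0.042; discount at r = 0.165.
D_1 = 9.0706
D_2 = 10.2589
D_3 = 11.6028
D_4 = 13.1227
D_5 = 13.8826
D_6 = 14.6864
D_7 = 15.5367
TV_7 = 16.1892/(0.165−0.042) = 131.6198
P₀ = Σ Dₜ/(1+r)ᵗ + TV_7/(1+r)^7 = 92.6741

£92.67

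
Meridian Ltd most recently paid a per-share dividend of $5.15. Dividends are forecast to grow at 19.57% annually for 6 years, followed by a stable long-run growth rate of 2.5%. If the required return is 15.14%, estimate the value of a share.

Two-stage DDM. Project D₁…D_6 at 0.1957, terminal growth 0.025, discount at r = 0.1514.
D_1 = 6.1579
D_2 = 7.3629
D_3 = 8.8039
D_4 = 10.5268
D_5 = 12.5869
D_6 = 15.0501
Terminal value at t=6: TV = D_7/(r−g) = 15.4264/(0.1514−0.025) = 122.0443
P₀ = 6.1579/(1+0.1514)^1 + 7.3629/(1+0.1514)^2 + 8.8039/(1+0.1514)^3 + 10.5268/(1+0.1514)^4 + 12.5869/(1+0.1514)^5 + 15.0501/(1+0.1514)^6 + 122.0443/(1+0.1514)^6 = 87.7177

$87.72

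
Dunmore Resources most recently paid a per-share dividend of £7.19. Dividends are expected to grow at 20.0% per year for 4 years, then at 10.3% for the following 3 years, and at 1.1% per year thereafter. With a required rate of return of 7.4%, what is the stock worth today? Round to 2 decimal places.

Three-stage DDM. Project D₁…D_7; terminal Gordon value at t=7 with g = 0.011; discount at r = 0.074.
D_1 = 8.6280
D_2 = 10.3536
D_3 = 12.4243
D_4 = 14.9092
D_5 = 16.4448
D_6 = 18.1386
D_7 = 20.0069
TV_7 = 20.2270/(0.074−0.011) = 321.0636
P₀ = Σ Dₜ/(1+r)ᵗ + TV_7/(1+r)^7 = 268.4970

£268.50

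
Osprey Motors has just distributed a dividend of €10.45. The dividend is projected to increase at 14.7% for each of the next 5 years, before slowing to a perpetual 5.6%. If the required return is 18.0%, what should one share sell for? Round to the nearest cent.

Two-stage DDM. Project D₁…D_5 at 0.147, terminal growth 0.056, discount at r = 0.18.
D_1 = 11.9861
D_2 = 13.7481
D_3 = 15.7691
D_4 = 18.0871
D_5 = 20.7460
Terminal value at t=5: TV = D_6/(r−g) = 21.9077/(0.18−0.056) = 176.6752
P₀ = 11.9861/(1+0.18)^1 + 13.7481/(1+0.18)^2 + 15.7691/(1+0.18)^3 + 18.0871/(1+0.18)^4 + 20.7460/(1+0.18)^5 + 176.6752/(1+0.18)^5 = 125.2527

€125.25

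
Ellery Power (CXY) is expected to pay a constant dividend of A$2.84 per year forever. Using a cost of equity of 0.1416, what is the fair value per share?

Zero-growth DDM (perpetuity): P₀ = D/r = 2.84 / 0.1416 = 20.0565

A$20.06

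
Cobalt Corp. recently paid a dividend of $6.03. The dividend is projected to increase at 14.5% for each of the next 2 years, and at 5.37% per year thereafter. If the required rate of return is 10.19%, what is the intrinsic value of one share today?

Two-stage DDM. Project D₁…D_2 at 0.145, terminal growth 0.0537, discount at r = 0.1019.
D_1 = 6.9043
D_2 = 7.9055
Terminal value at t=2: TV = D_3/(r−g) = 8.3300/(0.1019−0.0537) = 172.8217
P₀ = 6.9043/(1+0.1019)^1 + 7.9055/(1+0.1019)^2 + 172.8217/(1+0.1019)^2 = 155.1125

$155.11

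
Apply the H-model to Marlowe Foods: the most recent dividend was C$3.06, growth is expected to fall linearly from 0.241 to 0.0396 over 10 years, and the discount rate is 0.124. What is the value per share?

C$74.20

H-model: P₀ = D₀[(1+g_L) + H(g_S−g_L)]/(r−g_L), with H = 10/2 = 5.
P₀ = 3.06 × [(1+0.0396) + 5×(0.241−0.0396)] / (0.124−0.0396)
   = 3.06 × 2.0466 / 0.0844 = 74.2014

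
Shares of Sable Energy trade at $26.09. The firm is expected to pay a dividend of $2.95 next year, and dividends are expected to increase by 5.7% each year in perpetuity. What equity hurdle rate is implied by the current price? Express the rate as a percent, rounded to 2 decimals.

Rearranging the constant-growth DDM: r = D₁/P₀ + g.
r = 2.9500 / 26.09 + 0.057 = 0.11307 + 0.057 = 0.17007

17.01%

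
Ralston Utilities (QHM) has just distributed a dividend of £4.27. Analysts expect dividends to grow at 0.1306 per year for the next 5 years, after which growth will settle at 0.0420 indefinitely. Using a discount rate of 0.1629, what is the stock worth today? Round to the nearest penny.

£51.60

Two-stage DDM. Project D₁…D_5 at 0.1306, terminal growth 0.042, discount at r = 0.1629.
D_1 = 4.8277
D_2 = 5.4582
D_3 = 6.1710
D_4 = 6.9769
D_5 = 7.8881
Terminal value at t=5: TV = D_6/(r−g) = 8.2194/(0.1629−0.042) = 67.9852
P₀ = 4.8277/(1+0.1629)^1 + 5.4582/(1+0.1629)^2 + 6.1710/(1+0.1629)^3 + 6.9769/(1+0.1629)^4 + 7.8881/(1+0.1629)^5 + 67.9852/(1+0.1629)^5 = 51.6025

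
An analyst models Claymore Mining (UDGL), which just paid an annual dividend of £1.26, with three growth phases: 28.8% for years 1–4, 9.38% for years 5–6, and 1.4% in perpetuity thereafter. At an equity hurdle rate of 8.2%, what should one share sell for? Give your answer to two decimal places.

Three-stage DDM. Project D₁…D_6; terminal Gordon value at t=6 with g = 0.014; discount at r = 0.082.
D_1 = 1.6229
D_2 = 2.0903
D_3 = 2.6923
D_4 = 3.4676
D_5 = 3.7929
D_6 = 4.1487
TV_6 = 4.2068/(0.082−0.014) = 61.8641
P₀ = Σ Dₜ/(1+r)ᵗ + TV_6/(1+r)^6 = 51.6384

£51.64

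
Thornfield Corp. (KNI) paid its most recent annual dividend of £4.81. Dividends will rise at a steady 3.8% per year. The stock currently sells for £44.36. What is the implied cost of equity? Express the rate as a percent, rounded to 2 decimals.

Rearranging the constant-growth DDM: r = D₁/P₀ + g.
D₁ = 4.81 × (1 + 0.038) = 4.9928.
r = 4.9928 / 44.36 + 0.038 = 0.11255 + 0.038 = 0.15055

15.06%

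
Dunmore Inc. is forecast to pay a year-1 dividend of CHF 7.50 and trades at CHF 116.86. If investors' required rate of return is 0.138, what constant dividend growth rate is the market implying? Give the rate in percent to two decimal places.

From P₀ = D₁/(r − g), the implied growth is g = r − D₁/P₀.
g = 0.138 − 7.50/116.86 = 0.138 − 0.06418 = 0.07382

7.38%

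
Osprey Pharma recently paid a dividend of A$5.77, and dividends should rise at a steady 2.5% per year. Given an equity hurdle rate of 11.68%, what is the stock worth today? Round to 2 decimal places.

Gordon growth model: P₀ = D₁/(r − g). D₁ = 5.77 × (1 + 0.025) = 5.9142.
P₀ = 5.9142 / (0.1168 − 0.025) = 5.9142 / 0.0918 = 64.4254

A$64.43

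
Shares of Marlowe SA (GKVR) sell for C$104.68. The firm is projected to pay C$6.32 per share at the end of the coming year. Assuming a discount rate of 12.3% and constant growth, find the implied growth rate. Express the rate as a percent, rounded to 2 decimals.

From P₀ = D₁/(r − g), the implied growth is g = r − D₁/P₀.
g = 0.123 − 6.32/104.68 = 0.123 − 0.06037 = 0.06263

6.26%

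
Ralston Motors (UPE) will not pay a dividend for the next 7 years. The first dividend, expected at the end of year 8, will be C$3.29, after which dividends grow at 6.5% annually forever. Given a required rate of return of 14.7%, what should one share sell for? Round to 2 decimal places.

Deferred-dividend DDM. At t=7 the remaining stream is a growing perpetuity with first payment D_8 = 3.29.
V_7 = D_8/(r−g) = 3.29/(0.147−0.065) = 40.1220
P₀ = V_7/(1+r)^7 = 40.1220/(1+0.147)^7 = 15.3617

C$15.36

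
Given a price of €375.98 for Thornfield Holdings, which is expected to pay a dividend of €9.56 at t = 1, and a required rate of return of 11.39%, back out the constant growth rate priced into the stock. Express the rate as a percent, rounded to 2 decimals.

8.85%

From P₀ = D₁/(r − g), the implied growth is g = r − D₁/P₀.
g = 0.1139 − 9.56/375.98 = 0.1139 − 0.02543 = 0.08847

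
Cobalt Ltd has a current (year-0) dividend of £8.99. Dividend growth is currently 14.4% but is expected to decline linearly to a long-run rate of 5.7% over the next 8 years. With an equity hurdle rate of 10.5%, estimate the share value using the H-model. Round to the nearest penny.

H-model: P₀ = D₀[(1+g_L) + H(g_S−g_L)]/(r−g_L), with H = 8/2 = 4.
P₀ = 8.99 × [(1+0.057) + 4×(0.144−0.057)] / (0.105−0.057)
   = 8.99 × 1.4050 / 0.048 = 263.1448

£263.14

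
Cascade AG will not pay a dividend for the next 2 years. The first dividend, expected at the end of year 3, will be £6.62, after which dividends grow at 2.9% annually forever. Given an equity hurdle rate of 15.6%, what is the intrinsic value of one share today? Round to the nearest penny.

Deferred-dividend DDM. At t=2 the remaining stream is a growing perpetuity with first payment D_3 = 6.62.
V_2 = D_3/(r−g) = 6.62/(0.156−0.029) = 52.1260
P₀ = V_2/(1+r)^2 = 52.1260/(1+0.156)^2 = 39.0066

£39.01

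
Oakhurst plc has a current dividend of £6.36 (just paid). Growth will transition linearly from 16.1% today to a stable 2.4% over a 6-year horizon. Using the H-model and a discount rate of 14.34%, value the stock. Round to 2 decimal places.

£76.44

H-model: P₀ = D₀[(1+g_L) + H(g_S−g_L)]/(r−g_L), with H = 6/2 = 3.
P₀ = 6.36 × [(1+0.024) + 3×(0.161−0.024)] / (0.1434−0.024)
   = 6.36 × 1.4350 / 0.1194 = 76.4372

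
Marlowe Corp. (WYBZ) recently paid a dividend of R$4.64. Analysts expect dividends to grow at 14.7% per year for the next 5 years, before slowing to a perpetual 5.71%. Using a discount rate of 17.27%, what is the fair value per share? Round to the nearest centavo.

Two-stage DDM. Project D₁…D_5 at 0.147, terminal growth 0.0571, discount at r = 0.1727.
D_1 = 5.3221
D_2 = 6.1044
D_3 = 7.0018
D_4 = 8.0310
D_5 = 9.2116
Terminal value at t=5: TV = D_6/(r−g) = 9.7376/(0.1727−0.0571) = 84.2351
P₀ = 5.3221/(1+0.1727)^1 + 6.1044/(1+0.1727)^2 + 7.0018/(1+0.1727)^3 + 8.0310/(1+0.1727)^4 + 9.2116/(1+0.1727)^5 + 84.2351/(1+0.1727)^5 = 59.6989

R$59.70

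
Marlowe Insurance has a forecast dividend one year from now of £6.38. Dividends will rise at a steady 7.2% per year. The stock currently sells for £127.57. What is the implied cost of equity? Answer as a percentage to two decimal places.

Rearranging the constant-growth DDM: r = D₁/P₀ + g.
r = 6.3800 / 127.57 + 0.072 = 0.05001 + 0.072 = 0.12201

12.20%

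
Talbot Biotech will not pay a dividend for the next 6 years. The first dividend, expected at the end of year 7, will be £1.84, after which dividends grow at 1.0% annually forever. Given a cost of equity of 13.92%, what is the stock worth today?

Deferred-dividend DDM. At t=6 the remaining stream is a growing perpetuity with first payment D_7 = 1.84.
V_6 = D_7/(r−g) = 1.84/(0.1392−0.01) = 14.2415
P₀ = V_6/(1+r)^6 = 14.2415/(1+0.1392)^6 = 6.5156

£6.52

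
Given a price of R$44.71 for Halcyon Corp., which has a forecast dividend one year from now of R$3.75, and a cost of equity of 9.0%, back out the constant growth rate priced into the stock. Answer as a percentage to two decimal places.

0.61%

From P₀ = D₁/(r − g), the implied growth is g = r − D₁/P₀.
g = 0.09 − 3.75/44.71 = 0.09 − 0.08387 = 0.00613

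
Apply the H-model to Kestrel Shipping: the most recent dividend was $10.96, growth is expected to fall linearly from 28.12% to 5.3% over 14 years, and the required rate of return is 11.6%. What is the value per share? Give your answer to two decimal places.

$461.09

H-model: P₀ = D₀[(1+g_L) + H(g_S−g_L)]/(r−g_L), with H = 14/2 = 7.
P₀ = 10.96 × [(1+0.053) + 7×(0.2812−0.053)] / (0.116−0.053)
   = 10.96 × 2.6504 / 0.063 = 461.0855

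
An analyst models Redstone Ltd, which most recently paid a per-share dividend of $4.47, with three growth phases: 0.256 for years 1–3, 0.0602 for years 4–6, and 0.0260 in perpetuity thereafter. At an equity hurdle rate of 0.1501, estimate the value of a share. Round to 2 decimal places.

$68.61

Three-stage DDM. Project D₁…D_6; terminal Gordon value at t=6 with g = 0.026; discount at r = 0.1501.
D_1 = 5.6143
D_2 = 7.0516
D_3 = 8.8568
D_4 = 9.3900
D_5 = 9.9552
D_6 = 10.5546
TV_6 = 10.8290/(0.1501−0.026) = 87.2600
P₀ = Σ Dₜ/(1+r)ᵗ + TV_6/(1+r)^6 = 68.6148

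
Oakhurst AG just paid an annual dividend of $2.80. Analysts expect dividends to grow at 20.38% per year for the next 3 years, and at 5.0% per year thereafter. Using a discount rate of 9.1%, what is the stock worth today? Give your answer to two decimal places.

$106.59

Two-stage DDM. Project D₁…D_3 at 0.2038, terminal growth 0.05, discount at r = 0.091.
D_1 = 3.3706
D_2 = 4.0576
D_3 = 4.8845
Terminal value at t=3: TV = D_4/(r−g) = 5.1287/(0.091−0.05) = 125.0911
P₀ = 3.3706/(1+0.091)^1 + 4.0576/(1+0.091)^2 + 4.8845/(1+0.091)^3 + 125.0911/(1+0.091)^3 = 106.5877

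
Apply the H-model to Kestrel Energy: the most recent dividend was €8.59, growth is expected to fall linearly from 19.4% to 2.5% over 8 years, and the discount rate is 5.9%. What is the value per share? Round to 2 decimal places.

H-model: P₀ = D₀[(1+g_L) + H(g_S−g_L)]/(r−g_L), with H = 8/2 = 4.
P₀ = 8.59 × [(1+0.025) + 4×(0.194−0.025)] / (0.059−0.025)
   = 8.59 × 1.7010 / 0.034 = 429.7526

€429.75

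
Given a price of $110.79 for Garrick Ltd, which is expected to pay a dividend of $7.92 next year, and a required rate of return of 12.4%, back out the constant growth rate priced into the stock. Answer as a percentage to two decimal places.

From P₀ = D₁/(r − g), the implied growth is g = r − D₁/P₀.
g = 0.124 − 7.92/110.79 = 0.124 − 0.07149 = 0.05251

5.25%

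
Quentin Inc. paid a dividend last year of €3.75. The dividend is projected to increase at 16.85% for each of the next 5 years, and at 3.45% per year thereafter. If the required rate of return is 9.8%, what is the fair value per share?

Two-stage DDM. Project D₁…D_5 at 0.1685, terminal growth 0.0345, discount at r = 0.098.
D_1 = 4.3819
D_2 = 5.1202
D_3 = 5.9830
D_4 = 6.9911
D_5 = 8.1691
Terminal value at t=5: TV = D_6/(r−g) = 8.4509/(0.098−0.0345) = 133.0858
P₀ = 4.3819/(1+0.098)^1 + 5.1202/(1+0.098)^2 + 5.9830/(1+0.098)^3 + 6.9911/(1+0.098)^4 + 8.1691/(1+0.098)^5 + 133.0858/(1+0.098)^5 = 106.0773

€106.08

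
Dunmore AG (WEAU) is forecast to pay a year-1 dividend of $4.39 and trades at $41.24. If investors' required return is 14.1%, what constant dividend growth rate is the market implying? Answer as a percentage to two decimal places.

From P₀ = D₁/(r − g), the implied growth is g = r − D₁/P₀.
g = 0.141 − 4.39/41.24 = 0.141 − 0.10645 = 0.03455

3.45%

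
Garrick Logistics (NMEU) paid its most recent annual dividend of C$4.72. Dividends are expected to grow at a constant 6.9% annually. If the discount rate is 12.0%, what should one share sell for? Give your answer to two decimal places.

C$98.93

Gordon growth model: P₀ = D₁/(r − g). D₁ = 4.72 × (1 + 0.069) = 5.0457.
P₀ = 5.0457 / (0.12 − 0.069) = 5.0457 / 0.051 = 98.9349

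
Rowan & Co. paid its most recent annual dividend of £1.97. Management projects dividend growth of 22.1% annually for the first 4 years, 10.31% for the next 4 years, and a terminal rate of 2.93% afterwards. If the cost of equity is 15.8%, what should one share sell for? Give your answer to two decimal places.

£33.69

Three-stage DDM. Project D₁…D_8; terminal Gordon value at t=8 with g = 0.0293; discount at r = 0.158.
D_1 = 2.4054
D_2 = 2.9370
D_3 = 3.5860
D_4 = 4.3785
D_5 = 4.8300
D_6 = 5.3279
D_7 = 5.8772
D_8 = 6.4832
TV_8 = 6.6731/(0.158−0.0293) = 51.8504
P₀ = Σ Dₜ/(1+r)ᵗ + TV_8/(1+r)^8 = 33.6861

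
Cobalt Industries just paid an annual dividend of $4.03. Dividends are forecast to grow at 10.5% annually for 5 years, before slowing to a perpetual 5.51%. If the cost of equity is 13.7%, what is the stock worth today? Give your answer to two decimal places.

$63.52

Two-stage DDM. Project D₁…D_5 at 0.105, terminal growth 0.0551, discount at r = 0.137.
D_1 = 4.4531
D_2 = 4.9207
D_3 = 5.4374
D_4 = 6.0083
D_5 = 6.6392
Terminal value at t=5: TV = D_6/(r−g) = 7.0050/(0.137−0.0551) = 85.5315
P₀ = 4.4531/(1+0.137)^1 + 4.9207/(1+0.137)^2 + 5.4374/(1+0.137)^3 + 6.0083/(1+0.137)^4 + 6.6392/(1+0.137)^5 + 85.5315/(1+0.137)^5 = 63.5227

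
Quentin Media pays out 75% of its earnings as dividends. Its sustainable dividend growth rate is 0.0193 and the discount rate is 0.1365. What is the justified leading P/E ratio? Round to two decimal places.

6.40

Justified leading P/E = b/(r−g) = 0.75/(0.1365−0.0193) = 6.3993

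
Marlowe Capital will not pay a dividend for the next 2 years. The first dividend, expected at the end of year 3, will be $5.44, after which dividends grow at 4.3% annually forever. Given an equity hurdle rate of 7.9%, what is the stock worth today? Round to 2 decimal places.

$129.79

Deferred-dividend DDM. At t=2 the remaining stream is a growing perpetuity with first payment D_3 = 5.44.
V_2 = D_3/(r−g) = 5.44/(0.079−0.043) = 151.1111
P₀ = V_2/(1+r)^2 = 151.1111/(1+0.079)^2 = 129.7937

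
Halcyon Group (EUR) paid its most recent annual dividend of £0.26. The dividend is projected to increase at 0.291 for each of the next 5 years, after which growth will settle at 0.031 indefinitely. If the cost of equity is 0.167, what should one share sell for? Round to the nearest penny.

Two-stage DDM. Project D₁…D_5 at 0.291, terminal growth 0.031, discount at r = 0.167.
D_1 = 0.3357
D_2 = 0.4333
D_3 = 0.5594
D_4 = 0.7222
D_5 = 0.9324
Terminal value at t=5: TV = D_6/(r−g) = 0.9613/(0.167−0.031) = 7.0685
P₀ = 0.3357/(1+0.167)^1 + 0.4333/(1+0.167)^2 + 0.5594/(1+0.167)^3 + 0.7222/(1+0.167)^4 + 0.9324/(1+0.167)^5 + 7.0685/(1+0.167)^5 = 5.0436

£5.04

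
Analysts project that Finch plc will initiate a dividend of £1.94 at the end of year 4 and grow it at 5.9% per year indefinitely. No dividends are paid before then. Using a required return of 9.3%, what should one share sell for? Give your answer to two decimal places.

£43.70

Deferred-dividend DDM. At t=3 the remaining stream is a growing perpetuity with first payment D_4 = 1.94.
V_3 = D_4/(r−g) = 1.94/(0.093−0.059) = 57.0588
P₀ = V_3/(1+r)^3 = 57.0588/(1+0.093)^3 = 43.6981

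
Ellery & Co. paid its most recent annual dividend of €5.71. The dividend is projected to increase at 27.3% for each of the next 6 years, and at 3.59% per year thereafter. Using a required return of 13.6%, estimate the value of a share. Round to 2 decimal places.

€169.01

Two-stage DDM. Project D₁…D_6 at 0.273, terminal growth 0.0359, discount at r = 0.136.
D_1 = 7.2688
D_2 = 9.2532
D_3 = 11.7793
D_4 = 14.9951
D_5 = 19.0888
D_6 = 24.3000
Terminal value at t=6: TV = D_7/(r−g) = 25.1724/(0.136−0.0359) = 251.4724
P₀ = 7.2688/(1+0.136)^1 + 9.2532/(1+0.136)^2 + 11.7793/(1+0.136)^3 + 14.9951/(1+0.136)^4 + 19.0888/(1+0.136)^5 + 24.3000/(1+0.136)^6 + 251.4724/(1+0.136)^6 = 169.0138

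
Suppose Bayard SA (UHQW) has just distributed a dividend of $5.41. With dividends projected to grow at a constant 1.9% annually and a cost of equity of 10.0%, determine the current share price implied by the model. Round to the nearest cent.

$68.06

Gordon growth model: P₀ = D₁/(r − g). D₁ = 5.41 × (1 + 0.019) = 5.5128.
P₀ = 5.5128 / (0.1 − 0.019) = 5.5128 / 0.081 = 68.0591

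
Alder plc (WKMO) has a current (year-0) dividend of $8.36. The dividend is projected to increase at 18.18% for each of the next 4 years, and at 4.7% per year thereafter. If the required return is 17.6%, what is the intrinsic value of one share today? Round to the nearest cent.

Two-stage DDM. Project D₁…D_4 at 0.1818, terminal growth 0.047, discount at r = 0.176.
D_1 = 9.8798
D_2 = 11.6760
D_3 = 13.7987
D_4 = 16.3073
Terminal value at t=4: TV = D_5/(r−g) = 17.0737/(0.176−0.047) = 132.3546
P₀ = 9.8798/(1+0.176)^1 + 11.6760/(1+0.176)^2 + 13.7987/(1+0.176)^3 + 16.3073/(1+0.176)^4 + 132.3546/(1+0.176)^4 = 103.0550

$103.05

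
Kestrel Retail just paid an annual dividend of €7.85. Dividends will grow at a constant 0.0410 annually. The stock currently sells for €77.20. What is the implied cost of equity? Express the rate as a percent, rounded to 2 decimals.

Rearranging the constant-growth DDM: r = D₁/P₀ + g.
D₁ = 7.85 × (1 + 0.041) = 8.1718.
r = 8.1718 / 77.20 + 0.041 = 0.10585 + 0.041 = 0.14685

14.69%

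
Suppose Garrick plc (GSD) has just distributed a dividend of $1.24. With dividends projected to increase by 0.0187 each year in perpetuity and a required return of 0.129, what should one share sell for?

$11.45

Gordon growth model: P₀ = D₁/(r − g). D₁ = 1.24 × (1 + 0.0187) = 1.2632.
P₀ = 1.2632 / (0.129 − 0.0187) = 1.2632 / 0.1103 = 11.4523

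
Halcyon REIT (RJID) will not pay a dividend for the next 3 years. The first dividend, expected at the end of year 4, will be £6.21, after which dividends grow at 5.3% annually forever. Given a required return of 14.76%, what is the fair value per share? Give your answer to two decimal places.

Deferred-dividend DDM. At t=3 the remaining stream is a growing perpetuity with first payment D_4 = 6.21.
V_3 = D_4/(r−g) = 6.21/(0.1476−0.053) = 65.6448
P₀ = V_3/(1+r)^3 = 65.6448/(1+0.1476)^3 = 43.4339

£43.43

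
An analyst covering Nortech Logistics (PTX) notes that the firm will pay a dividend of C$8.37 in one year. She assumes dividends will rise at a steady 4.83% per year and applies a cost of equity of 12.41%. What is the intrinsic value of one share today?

C$110.42

Gordon growth model: P₀ = D₁/(r − g), with D₁ = 8.37 given directly.
P₀ = 8.3700 / (0.1241 − 0.0483) = 8.3700 / 0.0758 = 110.4222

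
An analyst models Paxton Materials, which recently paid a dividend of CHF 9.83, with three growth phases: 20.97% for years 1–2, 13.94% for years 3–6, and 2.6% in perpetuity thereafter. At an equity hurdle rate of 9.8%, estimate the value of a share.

CHF 272.32

Three-stage DDM. Project D₁…D_6; terminal Gordon value at t=6 with g = 0.026; discount at r = 0.098.
D_1 = 11.8914
D_2 = 14.3850
D_3 = 16.3902
D_4 = 18.6750
D_5 = 21.2783
D_6 = 24.2445
TV_6 = 24.8749/(0.098−0.026) = 345.4845
P₀ = Σ Dₜ/(1+r)ᵗ + TV_6/(1+r)^6 = 272.3185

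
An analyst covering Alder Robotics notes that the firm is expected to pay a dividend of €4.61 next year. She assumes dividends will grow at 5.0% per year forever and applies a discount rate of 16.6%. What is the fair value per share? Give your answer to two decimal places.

Gordon growth model: P₀ = D₁/(r − g), with D₁ = 4.61 given directly.
P₀ = 4.6100 / (0.166 − 0.05) = 4.6100 / 0.116 = 39.7414

€39.74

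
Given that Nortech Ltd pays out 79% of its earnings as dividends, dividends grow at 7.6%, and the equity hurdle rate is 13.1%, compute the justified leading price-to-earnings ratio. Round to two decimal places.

14.36

Justified leading P/E = b/(r−g) = 0.79/(0.131−0.076) = 14.3636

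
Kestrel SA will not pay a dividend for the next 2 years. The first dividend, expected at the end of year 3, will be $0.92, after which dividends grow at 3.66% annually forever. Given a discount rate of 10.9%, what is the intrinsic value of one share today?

$10.33

Deferred-dividend DDM. At t=2 the remaining stream is a growing perpetuity with first payment D_3 = 0.92.
V_2 = D_3/(r−g) = 0.92/(0.109−0.0366) = 12.7072
P₀ = V_2/(1+r)^2 = 12.7072/(1+0.109)^2 = 10.3320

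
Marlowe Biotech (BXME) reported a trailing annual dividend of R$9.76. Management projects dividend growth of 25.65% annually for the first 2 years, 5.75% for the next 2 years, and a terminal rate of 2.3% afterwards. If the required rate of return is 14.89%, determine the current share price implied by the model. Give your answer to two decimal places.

Three-stage DDM. Project D₁…D_4; terminal Gordon value at t=4 with g = 0.023; discount at r = 0.1489.
D_1 = 12.2634
D_2 = 15.4090
D_3 = 16.2950
D_4 = 17.2320
TV_4 = 17.6283/(0.1489−0.023) = 140.0185
P₀ = Σ Dₜ/(1+r)ᵗ + TV_4/(1+r)^4 = 123.3462

R$123.35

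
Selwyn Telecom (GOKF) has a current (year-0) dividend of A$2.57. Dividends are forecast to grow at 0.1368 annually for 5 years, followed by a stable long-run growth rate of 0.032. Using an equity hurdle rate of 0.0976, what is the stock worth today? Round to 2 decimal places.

A$62.48

Two-stage DDM. Project D₁…D_5 at 0.1368, terminal growth 0.032, discount at r = 0.0976.
D_1 = 2.9216
D_2 = 3.3212
D_3 = 3.7756
D_4 = 4.2921
D_5 = 4.8793
Terminal value at t=5: TV = D_6/(r−g) = 5.0354/(0.0976−0.032) = 76.7590
P₀ = 2.9216/(1+0.0976)^1 + 3.3212/(1+0.0976)^2 + 3.7756/(1+0.0976)^3 + 4.2921/(1+0.0976)^4 + 4.8793/(1+0.0976)^5 + 76.7590/(1+0.0976)^5 = 62.4788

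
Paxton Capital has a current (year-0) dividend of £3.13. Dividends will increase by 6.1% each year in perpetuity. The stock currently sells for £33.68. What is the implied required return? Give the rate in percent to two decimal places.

15.96%

Rearranging the constant-growth DDM: r = D₁/P₀ + g.
D₁ = 3.13 × (1 + 0.061) = 3.3209.
r = 3.3209 / 33.68 + 0.061 = 0.09860 + 0.061 = 0.15960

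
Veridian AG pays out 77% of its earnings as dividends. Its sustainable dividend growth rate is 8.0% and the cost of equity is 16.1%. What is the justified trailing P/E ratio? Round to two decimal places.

10.27

Justified trailing P/E = b(1+g)/(r−g) = 0.77×(1+0.08)/(0.161−0.08) = 10.2667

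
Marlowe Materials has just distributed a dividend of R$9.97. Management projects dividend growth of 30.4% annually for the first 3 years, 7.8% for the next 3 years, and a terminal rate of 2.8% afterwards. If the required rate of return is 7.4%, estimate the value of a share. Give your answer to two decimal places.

Three-stage DDM. Project D₁…D_6; terminal Gordon value at t=6 with g = 0.028; discount at r = 0.074.
D_1 = 13.0009
D_2 = 16.9531
D_3 = 22.1069
D_4 = 23.8312
D_5 = 25.6901
D_6 = 27.6939
TV_6 = 28.4693/(0.074−0.028) = 618.8986
P₀ = Σ Dₜ/(1+r)ᵗ + TV_6/(1+r)^6 = 501.8501

R$501.85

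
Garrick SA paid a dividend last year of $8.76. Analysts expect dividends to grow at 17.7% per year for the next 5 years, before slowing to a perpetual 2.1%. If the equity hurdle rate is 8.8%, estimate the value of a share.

Two-stage DDM. Project D₁…D_5 at 0.177, terminal growth 0.021, discount at r = 0.088.
D_1 = 10.3105
D_2 = 12.1355
D_3 = 14.2835
D_4 = 16.8116
D_5 = 19.7873
Terminal value at t=5: TV = D_6/(r−g) = 20.2028/(0.088−0.021) = 301.5347
P₀ = 10.3105/(1+0.088)^1 + 12.1355/(1+0.088)^2 + 14.2835/(1+0.088)^3 + 16.8116/(1+0.088)^4 + 19.7873/(1+0.088)^5 + 301.5347/(1+0.088)^5 = 253.5802

$253.58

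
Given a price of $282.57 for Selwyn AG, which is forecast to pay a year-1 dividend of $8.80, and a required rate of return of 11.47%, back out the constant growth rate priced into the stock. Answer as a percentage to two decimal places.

From P₀ = D₁/(r − g), the implied growth is g = r − D₁/P₀.
g = 0.1147 − 8.80/282.57 = 0.1147 − 0.03114 = 0.08356

8.36%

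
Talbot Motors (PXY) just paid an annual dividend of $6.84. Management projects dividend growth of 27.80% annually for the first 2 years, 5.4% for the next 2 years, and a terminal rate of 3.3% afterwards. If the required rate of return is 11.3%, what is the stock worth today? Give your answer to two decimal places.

$137.93

Three-stage DDM. Project D₁…D_4; terminal Gordon value at t=4 with g = 0.033; discount at r = 0.113.
D_1 = 8.7415
D_2 = 11.1717
D_3 = 11.7749
D_4 = 12.4108
TV_4 = 12.8203/(0.113−0.033) = 160.2542
P₀ = Σ Dₜ/(1+r)ᵗ + TV_4/(1+r)^4 = 137.9311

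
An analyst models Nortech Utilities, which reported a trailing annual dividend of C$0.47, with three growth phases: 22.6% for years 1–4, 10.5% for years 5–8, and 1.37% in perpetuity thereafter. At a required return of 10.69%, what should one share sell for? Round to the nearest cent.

C$12.90

Three-stage DDM. Project D₁…D_8; terminal Gordon value at t=8 with g = 0.0137; discount at r = 0.1069.
D_1 = 0.5762
D_2 = 0.7064
D_3 = 0.8661
D_4 = 1.0618
D_5 = 1.1733
D_6 = 1.2965
D_7 = 1.4327
D_8 = 1.5831
TV_8 = 1.6048/(0.1069−0.0137) = 17.2188
P₀ = Σ Dₜ/(1+r)ᵗ + TV_8/(1+r)^8 = 12.9011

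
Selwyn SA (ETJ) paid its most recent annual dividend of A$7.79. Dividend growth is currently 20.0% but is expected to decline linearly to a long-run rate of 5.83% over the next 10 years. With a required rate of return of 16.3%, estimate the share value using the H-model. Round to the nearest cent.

H-model: P₀ = D₀[(1+g_L) + H(g_S−g_L)]/(r−g_L), with H = 10/2 = 5.
P₀ = 7.79 × [(1+0.0583) + 5×(0.2−0.0583)] / (0.163−0.0583)
   = 7.79 × 1.7668 / 0.1047 = 131.4553

A$131.46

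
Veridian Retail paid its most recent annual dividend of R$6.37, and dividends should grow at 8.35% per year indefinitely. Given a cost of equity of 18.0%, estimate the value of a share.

Gordon growth model: P₀ = D₁/(r − g). D₁ = 6.37 × (1 + 0.0835) = 6.9019.
P₀ = 6.9019 / (0.18 − 0.0835) = 6.9019 / 0.0965 = 71.5222

R$71.52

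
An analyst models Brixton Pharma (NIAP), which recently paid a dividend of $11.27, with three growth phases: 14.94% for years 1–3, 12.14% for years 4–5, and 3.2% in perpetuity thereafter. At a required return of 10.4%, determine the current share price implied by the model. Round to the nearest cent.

Three-stage DDM. Project D₁…D_5; terminal Gordon value at t=5 with g = 0.032; discount at r = 0.104.
D_1 = 12.9537
D_2 = 14.8890
D_3 = 17.1134
D_4 = 19.1910
D_5 = 21.5208
TV_5 = 22.2095/(0.104−0.032) = 308.4649
P₀ = Σ Dₜ/(1+r)ᵗ + TV_5/(1+r)^5 = 250.7967

$250.80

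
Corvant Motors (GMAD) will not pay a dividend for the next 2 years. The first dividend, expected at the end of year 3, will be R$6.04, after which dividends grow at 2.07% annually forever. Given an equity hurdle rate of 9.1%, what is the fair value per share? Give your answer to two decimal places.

R$72.18

Deferred-dividend DDM. At t=2 the remaining stream is a growing perpetuity with first payment D_3 = 6.04.
V_2 = D_3/(r−g) = 6.04/(0.091−0.0207) = 85.9175
P₀ = V_2/(1+r)^2 = 85.9175/(1+0.091)^2 = 72.1825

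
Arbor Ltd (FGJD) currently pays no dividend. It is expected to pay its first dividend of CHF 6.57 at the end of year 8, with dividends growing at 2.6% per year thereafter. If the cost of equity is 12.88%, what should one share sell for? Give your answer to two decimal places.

Deferred-dividend DDM. At t=7 the remaining stream is a growing perpetuity with first payment D_8 = 6.57.
V_7 = D_8/(r−g) = 6.57/(0.1288−0.026) = 63.9105
P₀ = V_7/(1+r)^7 = 63.9105/(1+0.1288)^7 = 27.3686

CHF 27.37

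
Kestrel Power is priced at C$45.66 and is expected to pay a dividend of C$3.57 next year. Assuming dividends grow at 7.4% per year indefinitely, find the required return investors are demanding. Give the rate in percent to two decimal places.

15.22%

Rearranging the constant-growth DDM: r = D₁/P₀ + g.
r = 3.5700 / 45.66 + 0.074 = 0.07819 + 0.074 = 0.15219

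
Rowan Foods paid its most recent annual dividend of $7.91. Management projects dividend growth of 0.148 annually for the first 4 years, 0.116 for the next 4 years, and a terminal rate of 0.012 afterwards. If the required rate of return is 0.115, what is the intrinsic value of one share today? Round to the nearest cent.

$157.34

Three-stage DDM. Project D₁…D_8; terminal Gordon value at t=8 with g = 0.012; discount at r = 0.115.
D_1 = 9.0807
D_2 = 10.4246
D_3 = 11.9675
D_4 = 13.7386
D_5 = 15.3323
D_6 = 17.1109
D_7 = 19.0957
D_8 = 21.3109
TV_8 = 21.5666/(0.115−0.012) = 209.3843
P₀ = Σ Dₜ/(1+r)ᵗ + TV_8/(1+r)^8 = 157.3351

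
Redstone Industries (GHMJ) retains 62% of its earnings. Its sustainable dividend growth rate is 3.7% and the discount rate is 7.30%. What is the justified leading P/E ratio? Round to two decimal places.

Payout ratio b = 1 − 0.62 = 0.38.
Justified leading P/E = b/(r−g) = 0.38/(0.073−0.037) = 10.5556

10.56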